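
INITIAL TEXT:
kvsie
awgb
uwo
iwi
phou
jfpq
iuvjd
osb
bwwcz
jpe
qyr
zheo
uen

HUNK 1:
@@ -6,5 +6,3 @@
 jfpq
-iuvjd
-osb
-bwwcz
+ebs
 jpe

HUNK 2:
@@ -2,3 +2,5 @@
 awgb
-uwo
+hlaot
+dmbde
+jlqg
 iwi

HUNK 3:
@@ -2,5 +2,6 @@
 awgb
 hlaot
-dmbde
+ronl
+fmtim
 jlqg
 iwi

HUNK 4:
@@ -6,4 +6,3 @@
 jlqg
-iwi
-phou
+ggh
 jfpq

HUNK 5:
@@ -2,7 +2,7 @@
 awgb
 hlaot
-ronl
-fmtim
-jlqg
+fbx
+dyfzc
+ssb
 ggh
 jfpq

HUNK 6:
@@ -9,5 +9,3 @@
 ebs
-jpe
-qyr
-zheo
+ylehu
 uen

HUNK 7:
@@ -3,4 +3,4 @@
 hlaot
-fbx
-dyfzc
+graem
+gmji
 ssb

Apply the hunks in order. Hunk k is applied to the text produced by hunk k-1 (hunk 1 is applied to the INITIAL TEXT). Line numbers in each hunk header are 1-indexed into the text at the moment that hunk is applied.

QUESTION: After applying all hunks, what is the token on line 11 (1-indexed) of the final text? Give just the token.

Answer: uen

Derivation:
Hunk 1: at line 6 remove [iuvjd,osb,bwwcz] add [ebs] -> 11 lines: kvsie awgb uwo iwi phou jfpq ebs jpe qyr zheo uen
Hunk 2: at line 2 remove [uwo] add [hlaot,dmbde,jlqg] -> 13 lines: kvsie awgb hlaot dmbde jlqg iwi phou jfpq ebs jpe qyr zheo uen
Hunk 3: at line 2 remove [dmbde] add [ronl,fmtim] -> 14 lines: kvsie awgb hlaot ronl fmtim jlqg iwi phou jfpq ebs jpe qyr zheo uen
Hunk 4: at line 6 remove [iwi,phou] add [ggh] -> 13 lines: kvsie awgb hlaot ronl fmtim jlqg ggh jfpq ebs jpe qyr zheo uen
Hunk 5: at line 2 remove [ronl,fmtim,jlqg] add [fbx,dyfzc,ssb] -> 13 lines: kvsie awgb hlaot fbx dyfzc ssb ggh jfpq ebs jpe qyr zheo uen
Hunk 6: at line 9 remove [jpe,qyr,zheo] add [ylehu] -> 11 lines: kvsie awgb hlaot fbx dyfzc ssb ggh jfpq ebs ylehu uen
Hunk 7: at line 3 remove [fbx,dyfzc] add [graem,gmji] -> 11 lines: kvsie awgb hlaot graem gmji ssb ggh jfpq ebs ylehu uen
Final line 11: uen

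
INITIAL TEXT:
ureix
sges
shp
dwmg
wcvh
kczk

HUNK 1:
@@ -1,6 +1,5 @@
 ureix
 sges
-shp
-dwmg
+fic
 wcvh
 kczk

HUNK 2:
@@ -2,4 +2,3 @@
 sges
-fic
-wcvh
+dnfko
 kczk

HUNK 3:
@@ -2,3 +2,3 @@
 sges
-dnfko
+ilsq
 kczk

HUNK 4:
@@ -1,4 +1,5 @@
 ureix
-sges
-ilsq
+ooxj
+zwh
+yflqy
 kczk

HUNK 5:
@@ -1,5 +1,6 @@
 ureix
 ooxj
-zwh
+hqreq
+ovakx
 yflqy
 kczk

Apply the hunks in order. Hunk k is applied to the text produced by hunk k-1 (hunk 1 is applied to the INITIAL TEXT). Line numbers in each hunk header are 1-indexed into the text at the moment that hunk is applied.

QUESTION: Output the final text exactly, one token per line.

Hunk 1: at line 1 remove [shp,dwmg] add [fic] -> 5 lines: ureix sges fic wcvh kczk
Hunk 2: at line 2 remove [fic,wcvh] add [dnfko] -> 4 lines: ureix sges dnfko kczk
Hunk 3: at line 2 remove [dnfko] add [ilsq] -> 4 lines: ureix sges ilsq kczk
Hunk 4: at line 1 remove [sges,ilsq] add [ooxj,zwh,yflqy] -> 5 lines: ureix ooxj zwh yflqy kczk
Hunk 5: at line 1 remove [zwh] add [hqreq,ovakx] -> 6 lines: ureix ooxj hqreq ovakx yflqy kczk

Answer: ureix
ooxj
hqreq
ovakx
yflqy
kczk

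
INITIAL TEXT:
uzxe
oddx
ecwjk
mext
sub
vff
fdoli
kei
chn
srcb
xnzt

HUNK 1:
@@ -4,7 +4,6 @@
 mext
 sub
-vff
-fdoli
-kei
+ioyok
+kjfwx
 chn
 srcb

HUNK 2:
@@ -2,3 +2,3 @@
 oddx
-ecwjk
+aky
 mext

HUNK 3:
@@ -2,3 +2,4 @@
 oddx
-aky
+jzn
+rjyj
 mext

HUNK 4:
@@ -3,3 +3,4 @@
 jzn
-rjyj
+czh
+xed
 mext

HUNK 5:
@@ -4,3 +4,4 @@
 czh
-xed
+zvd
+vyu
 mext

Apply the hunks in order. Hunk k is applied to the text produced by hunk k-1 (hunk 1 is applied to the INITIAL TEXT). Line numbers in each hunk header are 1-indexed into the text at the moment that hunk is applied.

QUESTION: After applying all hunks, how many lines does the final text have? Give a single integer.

Hunk 1: at line 4 remove [vff,fdoli,kei] add [ioyok,kjfwx] -> 10 lines: uzxe oddx ecwjk mext sub ioyok kjfwx chn srcb xnzt
Hunk 2: at line 2 remove [ecwjk] add [aky] -> 10 lines: uzxe oddx aky mext sub ioyok kjfwx chn srcb xnzt
Hunk 3: at line 2 remove [aky] add [jzn,rjyj] -> 11 lines: uzxe oddx jzn rjyj mext sub ioyok kjfwx chn srcb xnzt
Hunk 4: at line 3 remove [rjyj] add [czh,xed] -> 12 lines: uzxe oddx jzn czh xed mext sub ioyok kjfwx chn srcb xnzt
Hunk 5: at line 4 remove [xed] add [zvd,vyu] -> 13 lines: uzxe oddx jzn czh zvd vyu mext sub ioyok kjfwx chn srcb xnzt
Final line count: 13

Answer: 13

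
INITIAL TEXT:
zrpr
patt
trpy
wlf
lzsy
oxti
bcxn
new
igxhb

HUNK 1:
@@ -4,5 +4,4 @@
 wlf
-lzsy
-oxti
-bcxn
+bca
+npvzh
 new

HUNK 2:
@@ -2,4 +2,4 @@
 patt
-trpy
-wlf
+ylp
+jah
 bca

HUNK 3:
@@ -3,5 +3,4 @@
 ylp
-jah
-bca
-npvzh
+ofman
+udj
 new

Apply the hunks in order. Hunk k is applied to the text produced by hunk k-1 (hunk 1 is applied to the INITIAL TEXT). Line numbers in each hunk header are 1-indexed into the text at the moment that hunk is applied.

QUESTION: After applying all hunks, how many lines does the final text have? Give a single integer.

Answer: 7

Derivation:
Hunk 1: at line 4 remove [lzsy,oxti,bcxn] add [bca,npvzh] -> 8 lines: zrpr patt trpy wlf bca npvzh new igxhb
Hunk 2: at line 2 remove [trpy,wlf] add [ylp,jah] -> 8 lines: zrpr patt ylp jah bca npvzh new igxhb
Hunk 3: at line 3 remove [jah,bca,npvzh] add [ofman,udj] -> 7 lines: zrpr patt ylp ofman udj new igxhb
Final line count: 7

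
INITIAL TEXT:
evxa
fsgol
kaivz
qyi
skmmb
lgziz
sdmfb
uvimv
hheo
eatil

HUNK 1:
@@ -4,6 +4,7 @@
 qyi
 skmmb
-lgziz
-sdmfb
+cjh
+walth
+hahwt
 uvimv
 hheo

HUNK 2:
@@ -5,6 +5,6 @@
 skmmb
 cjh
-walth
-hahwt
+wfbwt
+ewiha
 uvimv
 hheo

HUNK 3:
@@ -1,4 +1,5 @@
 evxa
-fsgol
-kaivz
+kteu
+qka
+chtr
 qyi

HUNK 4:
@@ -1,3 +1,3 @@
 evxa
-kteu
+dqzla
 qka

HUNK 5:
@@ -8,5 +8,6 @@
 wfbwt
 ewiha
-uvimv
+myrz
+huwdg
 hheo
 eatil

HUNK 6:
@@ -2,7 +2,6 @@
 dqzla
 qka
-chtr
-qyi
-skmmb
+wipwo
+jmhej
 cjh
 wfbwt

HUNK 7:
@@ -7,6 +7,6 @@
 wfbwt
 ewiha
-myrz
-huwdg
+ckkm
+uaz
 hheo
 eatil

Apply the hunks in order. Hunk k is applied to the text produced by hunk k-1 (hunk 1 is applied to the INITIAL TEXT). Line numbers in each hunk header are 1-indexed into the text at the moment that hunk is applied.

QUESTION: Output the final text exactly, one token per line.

Hunk 1: at line 4 remove [lgziz,sdmfb] add [cjh,walth,hahwt] -> 11 lines: evxa fsgol kaivz qyi skmmb cjh walth hahwt uvimv hheo eatil
Hunk 2: at line 5 remove [walth,hahwt] add [wfbwt,ewiha] -> 11 lines: evxa fsgol kaivz qyi skmmb cjh wfbwt ewiha uvimv hheo eatil
Hunk 3: at line 1 remove [fsgol,kaivz] add [kteu,qka,chtr] -> 12 lines: evxa kteu qka chtr qyi skmmb cjh wfbwt ewiha uvimv hheo eatil
Hunk 4: at line 1 remove [kteu] add [dqzla] -> 12 lines: evxa dqzla qka chtr qyi skmmb cjh wfbwt ewiha uvimv hheo eatil
Hunk 5: at line 8 remove [uvimv] add [myrz,huwdg] -> 13 lines: evxa dqzla qka chtr qyi skmmb cjh wfbwt ewiha myrz huwdg hheo eatil
Hunk 6: at line 2 remove [chtr,qyi,skmmb] add [wipwo,jmhej] -> 12 lines: evxa dqzla qka wipwo jmhej cjh wfbwt ewiha myrz huwdg hheo eatil
Hunk 7: at line 7 remove [myrz,huwdg] add [ckkm,uaz] -> 12 lines: evxa dqzla qka wipwo jmhej cjh wfbwt ewiha ckkm uaz hheo eatil

Answer: evxa
dqzla
qka
wipwo
jmhej
cjh
wfbwt
ewiha
ckkm
uaz
hheo
eatil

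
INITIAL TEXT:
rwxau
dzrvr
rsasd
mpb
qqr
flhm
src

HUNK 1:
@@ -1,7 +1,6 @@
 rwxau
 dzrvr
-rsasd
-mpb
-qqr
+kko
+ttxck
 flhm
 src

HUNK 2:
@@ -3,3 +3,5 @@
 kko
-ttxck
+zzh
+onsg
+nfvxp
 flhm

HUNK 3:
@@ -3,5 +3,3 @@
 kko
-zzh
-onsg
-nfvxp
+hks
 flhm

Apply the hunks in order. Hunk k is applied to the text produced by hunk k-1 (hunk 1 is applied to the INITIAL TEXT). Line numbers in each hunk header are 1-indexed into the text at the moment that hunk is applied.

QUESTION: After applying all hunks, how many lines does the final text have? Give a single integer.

Hunk 1: at line 1 remove [rsasd,mpb,qqr] add [kko,ttxck] -> 6 lines: rwxau dzrvr kko ttxck flhm src
Hunk 2: at line 3 remove [ttxck] add [zzh,onsg,nfvxp] -> 8 lines: rwxau dzrvr kko zzh onsg nfvxp flhm src
Hunk 3: at line 3 remove [zzh,onsg,nfvxp] add [hks] -> 6 lines: rwxau dzrvr kko hks flhm src
Final line count: 6

Answer: 6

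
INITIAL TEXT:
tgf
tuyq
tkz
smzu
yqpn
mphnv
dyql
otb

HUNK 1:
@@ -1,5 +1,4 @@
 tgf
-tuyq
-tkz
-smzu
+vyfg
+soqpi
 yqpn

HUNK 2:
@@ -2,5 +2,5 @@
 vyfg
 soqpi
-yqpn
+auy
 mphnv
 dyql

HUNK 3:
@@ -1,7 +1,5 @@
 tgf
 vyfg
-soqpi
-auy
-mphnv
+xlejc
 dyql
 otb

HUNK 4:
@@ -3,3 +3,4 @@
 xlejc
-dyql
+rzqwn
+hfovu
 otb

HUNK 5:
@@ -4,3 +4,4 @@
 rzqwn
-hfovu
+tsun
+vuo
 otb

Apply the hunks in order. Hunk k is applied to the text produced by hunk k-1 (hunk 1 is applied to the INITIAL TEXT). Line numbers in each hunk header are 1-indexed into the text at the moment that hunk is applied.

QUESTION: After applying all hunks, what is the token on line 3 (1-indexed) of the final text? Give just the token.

Hunk 1: at line 1 remove [tuyq,tkz,smzu] add [vyfg,soqpi] -> 7 lines: tgf vyfg soqpi yqpn mphnv dyql otb
Hunk 2: at line 2 remove [yqpn] add [auy] -> 7 lines: tgf vyfg soqpi auy mphnv dyql otb
Hunk 3: at line 1 remove [soqpi,auy,mphnv] add [xlejc] -> 5 lines: tgf vyfg xlejc dyql otb
Hunk 4: at line 3 remove [dyql] add [rzqwn,hfovu] -> 6 lines: tgf vyfg xlejc rzqwn hfovu otb
Hunk 5: at line 4 remove [hfovu] add [tsun,vuo] -> 7 lines: tgf vyfg xlejc rzqwn tsun vuo otb
Final line 3: xlejc

Answer: xlejc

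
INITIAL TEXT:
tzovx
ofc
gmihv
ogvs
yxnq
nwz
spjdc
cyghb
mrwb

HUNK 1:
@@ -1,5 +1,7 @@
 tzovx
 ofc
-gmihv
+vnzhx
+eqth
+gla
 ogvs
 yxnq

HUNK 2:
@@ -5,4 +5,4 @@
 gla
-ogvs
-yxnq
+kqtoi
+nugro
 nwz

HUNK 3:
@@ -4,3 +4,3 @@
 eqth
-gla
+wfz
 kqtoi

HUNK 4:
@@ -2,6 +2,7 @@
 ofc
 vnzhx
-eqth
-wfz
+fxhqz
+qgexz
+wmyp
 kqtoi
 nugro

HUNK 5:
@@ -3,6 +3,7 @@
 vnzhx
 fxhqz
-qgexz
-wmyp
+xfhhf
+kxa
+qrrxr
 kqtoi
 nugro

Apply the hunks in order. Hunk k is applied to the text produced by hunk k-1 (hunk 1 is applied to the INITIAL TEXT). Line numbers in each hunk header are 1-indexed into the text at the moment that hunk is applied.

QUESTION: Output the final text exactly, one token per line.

Answer: tzovx
ofc
vnzhx
fxhqz
xfhhf
kxa
qrrxr
kqtoi
nugro
nwz
spjdc
cyghb
mrwb

Derivation:
Hunk 1: at line 1 remove [gmihv] add [vnzhx,eqth,gla] -> 11 lines: tzovx ofc vnzhx eqth gla ogvs yxnq nwz spjdc cyghb mrwb
Hunk 2: at line 5 remove [ogvs,yxnq] add [kqtoi,nugro] -> 11 lines: tzovx ofc vnzhx eqth gla kqtoi nugro nwz spjdc cyghb mrwb
Hunk 3: at line 4 remove [gla] add [wfz] -> 11 lines: tzovx ofc vnzhx eqth wfz kqtoi nugro nwz spjdc cyghb mrwb
Hunk 4: at line 2 remove [eqth,wfz] add [fxhqz,qgexz,wmyp] -> 12 lines: tzovx ofc vnzhx fxhqz qgexz wmyp kqtoi nugro nwz spjdc cyghb mrwb
Hunk 5: at line 3 remove [qgexz,wmyp] add [xfhhf,kxa,qrrxr] -> 13 lines: tzovx ofc vnzhx fxhqz xfhhf kxa qrrxr kqtoi nugro nwz spjdc cyghb mrwb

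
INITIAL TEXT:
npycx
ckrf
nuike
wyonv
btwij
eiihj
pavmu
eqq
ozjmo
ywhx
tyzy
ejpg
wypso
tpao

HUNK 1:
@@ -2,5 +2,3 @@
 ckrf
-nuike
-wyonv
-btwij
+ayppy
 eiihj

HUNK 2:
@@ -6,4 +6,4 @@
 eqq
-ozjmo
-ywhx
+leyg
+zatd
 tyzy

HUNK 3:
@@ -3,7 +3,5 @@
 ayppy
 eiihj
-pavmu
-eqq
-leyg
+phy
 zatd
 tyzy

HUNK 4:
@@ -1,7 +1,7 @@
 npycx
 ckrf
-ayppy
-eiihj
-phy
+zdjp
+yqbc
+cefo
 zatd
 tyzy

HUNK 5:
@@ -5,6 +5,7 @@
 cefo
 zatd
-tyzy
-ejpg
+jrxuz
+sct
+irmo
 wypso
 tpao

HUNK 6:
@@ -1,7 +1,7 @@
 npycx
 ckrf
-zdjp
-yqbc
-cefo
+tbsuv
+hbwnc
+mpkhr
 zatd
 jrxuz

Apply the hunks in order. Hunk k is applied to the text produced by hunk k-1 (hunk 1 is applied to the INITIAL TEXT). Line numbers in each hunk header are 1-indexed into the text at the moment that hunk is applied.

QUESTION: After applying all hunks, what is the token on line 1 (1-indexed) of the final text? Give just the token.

Hunk 1: at line 2 remove [nuike,wyonv,btwij] add [ayppy] -> 12 lines: npycx ckrf ayppy eiihj pavmu eqq ozjmo ywhx tyzy ejpg wypso tpao
Hunk 2: at line 6 remove [ozjmo,ywhx] add [leyg,zatd] -> 12 lines: npycx ckrf ayppy eiihj pavmu eqq leyg zatd tyzy ejpg wypso tpao
Hunk 3: at line 3 remove [pavmu,eqq,leyg] add [phy] -> 10 lines: npycx ckrf ayppy eiihj phy zatd tyzy ejpg wypso tpao
Hunk 4: at line 1 remove [ayppy,eiihj,phy] add [zdjp,yqbc,cefo] -> 10 lines: npycx ckrf zdjp yqbc cefo zatd tyzy ejpg wypso tpao
Hunk 5: at line 5 remove [tyzy,ejpg] add [jrxuz,sct,irmo] -> 11 lines: npycx ckrf zdjp yqbc cefo zatd jrxuz sct irmo wypso tpao
Hunk 6: at line 1 remove [zdjp,yqbc,cefo] add [tbsuv,hbwnc,mpkhr] -> 11 lines: npycx ckrf tbsuv hbwnc mpkhr zatd jrxuz sct irmo wypso tpao
Final line 1: npycx

Answer: npycx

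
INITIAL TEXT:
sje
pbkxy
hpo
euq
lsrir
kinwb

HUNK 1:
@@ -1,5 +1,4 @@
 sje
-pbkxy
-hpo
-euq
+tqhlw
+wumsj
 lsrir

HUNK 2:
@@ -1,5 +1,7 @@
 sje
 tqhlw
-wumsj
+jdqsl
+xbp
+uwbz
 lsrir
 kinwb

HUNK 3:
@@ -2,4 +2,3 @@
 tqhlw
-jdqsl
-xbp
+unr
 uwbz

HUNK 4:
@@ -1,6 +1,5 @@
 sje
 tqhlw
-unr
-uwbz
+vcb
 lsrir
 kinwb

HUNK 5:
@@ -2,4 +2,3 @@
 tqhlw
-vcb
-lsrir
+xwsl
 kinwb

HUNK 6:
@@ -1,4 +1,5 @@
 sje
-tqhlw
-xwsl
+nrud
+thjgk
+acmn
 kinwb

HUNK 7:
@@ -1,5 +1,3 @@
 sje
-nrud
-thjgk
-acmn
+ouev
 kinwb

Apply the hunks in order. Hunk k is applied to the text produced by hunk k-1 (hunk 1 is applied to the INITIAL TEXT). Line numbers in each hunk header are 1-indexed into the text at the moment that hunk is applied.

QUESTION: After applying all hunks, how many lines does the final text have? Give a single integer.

Answer: 3

Derivation:
Hunk 1: at line 1 remove [pbkxy,hpo,euq] add [tqhlw,wumsj] -> 5 lines: sje tqhlw wumsj lsrir kinwb
Hunk 2: at line 1 remove [wumsj] add [jdqsl,xbp,uwbz] -> 7 lines: sje tqhlw jdqsl xbp uwbz lsrir kinwb
Hunk 3: at line 2 remove [jdqsl,xbp] add [unr] -> 6 lines: sje tqhlw unr uwbz lsrir kinwb
Hunk 4: at line 1 remove [unr,uwbz] add [vcb] -> 5 lines: sje tqhlw vcb lsrir kinwb
Hunk 5: at line 2 remove [vcb,lsrir] add [xwsl] -> 4 lines: sje tqhlw xwsl kinwb
Hunk 6: at line 1 remove [tqhlw,xwsl] add [nrud,thjgk,acmn] -> 5 lines: sje nrud thjgk acmn kinwb
Hunk 7: at line 1 remove [nrud,thjgk,acmn] add [ouev] -> 3 lines: sje ouev kinwb
Final line count: 3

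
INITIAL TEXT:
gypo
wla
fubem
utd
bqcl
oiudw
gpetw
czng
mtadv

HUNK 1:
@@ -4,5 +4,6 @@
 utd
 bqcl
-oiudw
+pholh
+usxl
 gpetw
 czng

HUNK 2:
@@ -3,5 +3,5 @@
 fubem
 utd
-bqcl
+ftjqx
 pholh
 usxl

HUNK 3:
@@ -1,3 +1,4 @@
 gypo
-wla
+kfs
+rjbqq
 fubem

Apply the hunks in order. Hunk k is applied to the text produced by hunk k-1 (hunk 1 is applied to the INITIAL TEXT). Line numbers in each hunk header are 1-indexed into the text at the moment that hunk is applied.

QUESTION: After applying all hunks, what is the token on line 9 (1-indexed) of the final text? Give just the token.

Hunk 1: at line 4 remove [oiudw] add [pholh,usxl] -> 10 lines: gypo wla fubem utd bqcl pholh usxl gpetw czng mtadv
Hunk 2: at line 3 remove [bqcl] add [ftjqx] -> 10 lines: gypo wla fubem utd ftjqx pholh usxl gpetw czng mtadv
Hunk 3: at line 1 remove [wla] add [kfs,rjbqq] -> 11 lines: gypo kfs rjbqq fubem utd ftjqx pholh usxl gpetw czng mtadv
Final line 9: gpetw

Answer: gpetw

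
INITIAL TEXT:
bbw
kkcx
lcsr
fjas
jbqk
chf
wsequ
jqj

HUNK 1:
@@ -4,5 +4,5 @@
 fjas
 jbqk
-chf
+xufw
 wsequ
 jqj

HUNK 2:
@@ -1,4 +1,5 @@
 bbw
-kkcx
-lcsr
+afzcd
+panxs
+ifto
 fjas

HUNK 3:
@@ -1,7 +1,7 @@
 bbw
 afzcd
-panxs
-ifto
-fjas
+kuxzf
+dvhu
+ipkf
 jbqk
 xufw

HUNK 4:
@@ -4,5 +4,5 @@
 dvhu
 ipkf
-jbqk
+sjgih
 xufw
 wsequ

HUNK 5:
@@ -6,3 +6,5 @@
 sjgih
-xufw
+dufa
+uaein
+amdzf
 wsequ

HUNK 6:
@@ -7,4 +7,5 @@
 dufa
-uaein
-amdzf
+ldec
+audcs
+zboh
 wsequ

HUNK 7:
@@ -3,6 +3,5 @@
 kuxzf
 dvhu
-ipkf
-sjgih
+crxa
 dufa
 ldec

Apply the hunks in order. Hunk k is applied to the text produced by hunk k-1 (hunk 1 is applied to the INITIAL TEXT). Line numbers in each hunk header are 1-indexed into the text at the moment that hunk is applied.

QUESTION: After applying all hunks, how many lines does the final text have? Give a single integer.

Answer: 11

Derivation:
Hunk 1: at line 4 remove [chf] add [xufw] -> 8 lines: bbw kkcx lcsr fjas jbqk xufw wsequ jqj
Hunk 2: at line 1 remove [kkcx,lcsr] add [afzcd,panxs,ifto] -> 9 lines: bbw afzcd panxs ifto fjas jbqk xufw wsequ jqj
Hunk 3: at line 1 remove [panxs,ifto,fjas] add [kuxzf,dvhu,ipkf] -> 9 lines: bbw afzcd kuxzf dvhu ipkf jbqk xufw wsequ jqj
Hunk 4: at line 4 remove [jbqk] add [sjgih] -> 9 lines: bbw afzcd kuxzf dvhu ipkf sjgih xufw wsequ jqj
Hunk 5: at line 6 remove [xufw] add [dufa,uaein,amdzf] -> 11 lines: bbw afzcd kuxzf dvhu ipkf sjgih dufa uaein amdzf wsequ jqj
Hunk 6: at line 7 remove [uaein,amdzf] add [ldec,audcs,zboh] -> 12 lines: bbw afzcd kuxzf dvhu ipkf sjgih dufa ldec audcs zboh wsequ jqj
Hunk 7: at line 3 remove [ipkf,sjgih] add [crxa] -> 11 lines: bbw afzcd kuxzf dvhu crxa dufa ldec audcs zboh wsequ jqj
Final line count: 11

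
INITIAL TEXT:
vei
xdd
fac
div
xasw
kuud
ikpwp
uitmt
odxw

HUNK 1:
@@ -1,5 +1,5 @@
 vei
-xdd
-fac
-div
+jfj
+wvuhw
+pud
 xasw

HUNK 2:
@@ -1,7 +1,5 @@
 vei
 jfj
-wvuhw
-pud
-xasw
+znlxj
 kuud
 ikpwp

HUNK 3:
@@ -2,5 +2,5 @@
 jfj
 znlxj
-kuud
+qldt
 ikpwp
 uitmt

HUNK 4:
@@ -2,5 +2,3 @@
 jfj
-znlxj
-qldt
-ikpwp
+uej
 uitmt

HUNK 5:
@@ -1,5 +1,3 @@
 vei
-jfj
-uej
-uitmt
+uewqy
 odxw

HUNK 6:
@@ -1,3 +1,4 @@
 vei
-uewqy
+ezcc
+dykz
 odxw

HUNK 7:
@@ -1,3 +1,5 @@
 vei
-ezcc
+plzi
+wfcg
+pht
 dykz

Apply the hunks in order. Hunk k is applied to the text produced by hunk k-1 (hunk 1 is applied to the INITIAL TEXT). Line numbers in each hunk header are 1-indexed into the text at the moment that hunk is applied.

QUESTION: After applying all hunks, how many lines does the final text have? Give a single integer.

Answer: 6

Derivation:
Hunk 1: at line 1 remove [xdd,fac,div] add [jfj,wvuhw,pud] -> 9 lines: vei jfj wvuhw pud xasw kuud ikpwp uitmt odxw
Hunk 2: at line 1 remove [wvuhw,pud,xasw] add [znlxj] -> 7 lines: vei jfj znlxj kuud ikpwp uitmt odxw
Hunk 3: at line 2 remove [kuud] add [qldt] -> 7 lines: vei jfj znlxj qldt ikpwp uitmt odxw
Hunk 4: at line 2 remove [znlxj,qldt,ikpwp] add [uej] -> 5 lines: vei jfj uej uitmt odxw
Hunk 5: at line 1 remove [jfj,uej,uitmt] add [uewqy] -> 3 lines: vei uewqy odxw
Hunk 6: at line 1 remove [uewqy] add [ezcc,dykz] -> 4 lines: vei ezcc dykz odxw
Hunk 7: at line 1 remove [ezcc] add [plzi,wfcg,pht] -> 6 lines: vei plzi wfcg pht dykz odxw
Final line count: 6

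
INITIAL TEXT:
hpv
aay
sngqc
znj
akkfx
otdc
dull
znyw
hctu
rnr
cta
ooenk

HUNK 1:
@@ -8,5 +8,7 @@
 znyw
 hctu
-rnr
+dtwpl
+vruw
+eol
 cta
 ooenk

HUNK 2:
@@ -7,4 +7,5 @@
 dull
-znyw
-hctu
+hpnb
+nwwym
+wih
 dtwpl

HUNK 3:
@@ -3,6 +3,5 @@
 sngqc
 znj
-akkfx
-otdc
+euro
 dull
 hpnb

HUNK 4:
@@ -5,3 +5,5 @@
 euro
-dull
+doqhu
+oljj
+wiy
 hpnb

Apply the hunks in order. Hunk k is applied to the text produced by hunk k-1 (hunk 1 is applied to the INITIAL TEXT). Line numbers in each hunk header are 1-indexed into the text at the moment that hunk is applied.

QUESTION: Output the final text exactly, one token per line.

Hunk 1: at line 8 remove [rnr] add [dtwpl,vruw,eol] -> 14 lines: hpv aay sngqc znj akkfx otdc dull znyw hctu dtwpl vruw eol cta ooenk
Hunk 2: at line 7 remove [znyw,hctu] add [hpnb,nwwym,wih] -> 15 lines: hpv aay sngqc znj akkfx otdc dull hpnb nwwym wih dtwpl vruw eol cta ooenk
Hunk 3: at line 3 remove [akkfx,otdc] add [euro] -> 14 lines: hpv aay sngqc znj euro dull hpnb nwwym wih dtwpl vruw eol cta ooenk
Hunk 4: at line 5 remove [dull] add [doqhu,oljj,wiy] -> 16 lines: hpv aay sngqc znj euro doqhu oljj wiy hpnb nwwym wih dtwpl vruw eol cta ooenk

Answer: hpv
aay
sngqc
znj
euro
doqhu
oljj
wiy
hpnb
nwwym
wih
dtwpl
vruw
eol
cta
ooenk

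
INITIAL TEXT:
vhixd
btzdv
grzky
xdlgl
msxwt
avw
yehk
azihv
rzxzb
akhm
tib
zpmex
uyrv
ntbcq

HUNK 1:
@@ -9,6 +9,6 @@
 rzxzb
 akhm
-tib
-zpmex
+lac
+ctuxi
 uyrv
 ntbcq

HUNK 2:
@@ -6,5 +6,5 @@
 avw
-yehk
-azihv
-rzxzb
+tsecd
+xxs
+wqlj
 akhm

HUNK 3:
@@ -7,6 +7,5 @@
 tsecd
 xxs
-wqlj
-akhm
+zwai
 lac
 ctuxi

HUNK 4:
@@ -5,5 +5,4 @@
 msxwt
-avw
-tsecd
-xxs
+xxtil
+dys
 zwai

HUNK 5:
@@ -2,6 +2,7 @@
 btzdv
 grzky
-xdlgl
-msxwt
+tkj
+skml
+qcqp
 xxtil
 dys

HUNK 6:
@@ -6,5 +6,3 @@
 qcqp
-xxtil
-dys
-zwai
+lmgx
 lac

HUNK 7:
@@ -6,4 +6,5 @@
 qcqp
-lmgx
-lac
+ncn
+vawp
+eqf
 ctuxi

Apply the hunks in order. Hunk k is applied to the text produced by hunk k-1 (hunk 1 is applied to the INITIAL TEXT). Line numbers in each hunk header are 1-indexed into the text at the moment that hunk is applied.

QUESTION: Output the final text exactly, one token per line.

Hunk 1: at line 9 remove [tib,zpmex] add [lac,ctuxi] -> 14 lines: vhixd btzdv grzky xdlgl msxwt avw yehk azihv rzxzb akhm lac ctuxi uyrv ntbcq
Hunk 2: at line 6 remove [yehk,azihv,rzxzb] add [tsecd,xxs,wqlj] -> 14 lines: vhixd btzdv grzky xdlgl msxwt avw tsecd xxs wqlj akhm lac ctuxi uyrv ntbcq
Hunk 3: at line 7 remove [wqlj,akhm] add [zwai] -> 13 lines: vhixd btzdv grzky xdlgl msxwt avw tsecd xxs zwai lac ctuxi uyrv ntbcq
Hunk 4: at line 5 remove [avw,tsecd,xxs] add [xxtil,dys] -> 12 lines: vhixd btzdv grzky xdlgl msxwt xxtil dys zwai lac ctuxi uyrv ntbcq
Hunk 5: at line 2 remove [xdlgl,msxwt] add [tkj,skml,qcqp] -> 13 lines: vhixd btzdv grzky tkj skml qcqp xxtil dys zwai lac ctuxi uyrv ntbcq
Hunk 6: at line 6 remove [xxtil,dys,zwai] add [lmgx] -> 11 lines: vhixd btzdv grzky tkj skml qcqp lmgx lac ctuxi uyrv ntbcq
Hunk 7: at line 6 remove [lmgx,lac] add [ncn,vawp,eqf] -> 12 lines: vhixd btzdv grzky tkj skml qcqp ncn vawp eqf ctuxi uyrv ntbcq

Answer: vhixd
btzdv
grzky
tkj
skml
qcqp
ncn
vawp
eqf
ctuxi
uyrv
ntbcq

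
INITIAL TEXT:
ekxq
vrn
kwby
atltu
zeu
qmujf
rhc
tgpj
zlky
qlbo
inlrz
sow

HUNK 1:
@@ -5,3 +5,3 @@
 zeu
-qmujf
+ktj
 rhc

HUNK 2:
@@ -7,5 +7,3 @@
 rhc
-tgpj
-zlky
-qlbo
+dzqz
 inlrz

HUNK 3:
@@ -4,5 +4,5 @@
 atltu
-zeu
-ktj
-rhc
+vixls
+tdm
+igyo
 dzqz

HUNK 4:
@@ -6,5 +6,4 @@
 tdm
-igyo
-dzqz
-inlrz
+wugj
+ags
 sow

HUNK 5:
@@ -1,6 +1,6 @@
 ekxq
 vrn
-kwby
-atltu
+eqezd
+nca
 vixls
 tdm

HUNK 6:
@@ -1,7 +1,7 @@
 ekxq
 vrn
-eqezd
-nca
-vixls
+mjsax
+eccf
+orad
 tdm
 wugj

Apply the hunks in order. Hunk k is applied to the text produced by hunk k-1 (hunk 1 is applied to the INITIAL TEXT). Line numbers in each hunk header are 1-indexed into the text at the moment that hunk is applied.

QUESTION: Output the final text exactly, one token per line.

Answer: ekxq
vrn
mjsax
eccf
orad
tdm
wugj
ags
sow

Derivation:
Hunk 1: at line 5 remove [qmujf] add [ktj] -> 12 lines: ekxq vrn kwby atltu zeu ktj rhc tgpj zlky qlbo inlrz sow
Hunk 2: at line 7 remove [tgpj,zlky,qlbo] add [dzqz] -> 10 lines: ekxq vrn kwby atltu zeu ktj rhc dzqz inlrz sow
Hunk 3: at line 4 remove [zeu,ktj,rhc] add [vixls,tdm,igyo] -> 10 lines: ekxq vrn kwby atltu vixls tdm igyo dzqz inlrz sow
Hunk 4: at line 6 remove [igyo,dzqz,inlrz] add [wugj,ags] -> 9 lines: ekxq vrn kwby atltu vixls tdm wugj ags sow
Hunk 5: at line 1 remove [kwby,atltu] add [eqezd,nca] -> 9 lines: ekxq vrn eqezd nca vixls tdm wugj ags sow
Hunk 6: at line 1 remove [eqezd,nca,vixls] add [mjsax,eccf,orad] -> 9 lines: ekxq vrn mjsax eccf orad tdm wugj ags sow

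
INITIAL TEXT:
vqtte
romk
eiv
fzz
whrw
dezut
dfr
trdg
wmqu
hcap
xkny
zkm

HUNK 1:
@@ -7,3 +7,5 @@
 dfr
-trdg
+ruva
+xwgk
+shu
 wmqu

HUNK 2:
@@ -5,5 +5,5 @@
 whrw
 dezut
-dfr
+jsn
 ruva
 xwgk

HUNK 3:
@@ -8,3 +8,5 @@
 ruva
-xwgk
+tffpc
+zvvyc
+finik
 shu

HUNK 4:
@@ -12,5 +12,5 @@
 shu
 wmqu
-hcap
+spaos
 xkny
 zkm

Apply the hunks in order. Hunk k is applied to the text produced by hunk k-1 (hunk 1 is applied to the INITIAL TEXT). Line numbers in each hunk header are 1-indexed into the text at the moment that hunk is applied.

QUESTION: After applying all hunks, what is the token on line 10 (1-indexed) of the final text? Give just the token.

Answer: zvvyc

Derivation:
Hunk 1: at line 7 remove [trdg] add [ruva,xwgk,shu] -> 14 lines: vqtte romk eiv fzz whrw dezut dfr ruva xwgk shu wmqu hcap xkny zkm
Hunk 2: at line 5 remove [dfr] add [jsn] -> 14 lines: vqtte romk eiv fzz whrw dezut jsn ruva xwgk shu wmqu hcap xkny zkm
Hunk 3: at line 8 remove [xwgk] add [tffpc,zvvyc,finik] -> 16 lines: vqtte romk eiv fzz whrw dezut jsn ruva tffpc zvvyc finik shu wmqu hcap xkny zkm
Hunk 4: at line 12 remove [hcap] add [spaos] -> 16 lines: vqtte romk eiv fzz whrw dezut jsn ruva tffpc zvvyc finik shu wmqu spaos xkny zkm
Final line 10: zvvyc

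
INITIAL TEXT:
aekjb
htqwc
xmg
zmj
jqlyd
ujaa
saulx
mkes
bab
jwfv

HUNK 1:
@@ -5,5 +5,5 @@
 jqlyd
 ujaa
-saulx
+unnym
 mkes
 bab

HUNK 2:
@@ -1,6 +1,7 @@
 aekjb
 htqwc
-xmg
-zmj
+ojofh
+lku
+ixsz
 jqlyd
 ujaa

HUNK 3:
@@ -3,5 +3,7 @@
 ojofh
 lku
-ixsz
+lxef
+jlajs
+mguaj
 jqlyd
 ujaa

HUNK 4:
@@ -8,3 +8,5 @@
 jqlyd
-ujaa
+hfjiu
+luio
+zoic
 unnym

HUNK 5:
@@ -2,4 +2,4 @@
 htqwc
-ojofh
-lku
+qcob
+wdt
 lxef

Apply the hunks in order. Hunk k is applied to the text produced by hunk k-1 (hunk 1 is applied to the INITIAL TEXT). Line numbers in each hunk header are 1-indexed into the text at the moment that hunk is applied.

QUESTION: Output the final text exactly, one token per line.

Answer: aekjb
htqwc
qcob
wdt
lxef
jlajs
mguaj
jqlyd
hfjiu
luio
zoic
unnym
mkes
bab
jwfv

Derivation:
Hunk 1: at line 5 remove [saulx] add [unnym] -> 10 lines: aekjb htqwc xmg zmj jqlyd ujaa unnym mkes bab jwfv
Hunk 2: at line 1 remove [xmg,zmj] add [ojofh,lku,ixsz] -> 11 lines: aekjb htqwc ojofh lku ixsz jqlyd ujaa unnym mkes bab jwfv
Hunk 3: at line 3 remove [ixsz] add [lxef,jlajs,mguaj] -> 13 lines: aekjb htqwc ojofh lku lxef jlajs mguaj jqlyd ujaa unnym mkes bab jwfv
Hunk 4: at line 8 remove [ujaa] add [hfjiu,luio,zoic] -> 15 lines: aekjb htqwc ojofh lku lxef jlajs mguaj jqlyd hfjiu luio zoic unnym mkes bab jwfv
Hunk 5: at line 2 remove [ojofh,lku] add [qcob,wdt] -> 15 lines: aekjb htqwc qcob wdt lxef jlajs mguaj jqlyd hfjiu luio zoic unnym mkes bab jwfv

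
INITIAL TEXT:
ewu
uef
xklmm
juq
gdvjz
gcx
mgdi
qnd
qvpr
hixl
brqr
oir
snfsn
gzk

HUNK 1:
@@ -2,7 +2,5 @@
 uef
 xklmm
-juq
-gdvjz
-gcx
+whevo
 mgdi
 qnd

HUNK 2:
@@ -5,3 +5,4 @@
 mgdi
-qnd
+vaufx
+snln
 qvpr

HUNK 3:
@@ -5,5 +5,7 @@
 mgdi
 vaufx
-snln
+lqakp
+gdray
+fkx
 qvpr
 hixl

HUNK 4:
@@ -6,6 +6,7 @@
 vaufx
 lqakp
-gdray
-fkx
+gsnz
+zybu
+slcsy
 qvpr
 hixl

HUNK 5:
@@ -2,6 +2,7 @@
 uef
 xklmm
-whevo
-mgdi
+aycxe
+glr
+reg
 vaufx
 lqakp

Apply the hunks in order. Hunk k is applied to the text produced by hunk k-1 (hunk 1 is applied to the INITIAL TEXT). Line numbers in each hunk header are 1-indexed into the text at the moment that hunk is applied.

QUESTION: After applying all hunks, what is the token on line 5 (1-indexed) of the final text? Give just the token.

Hunk 1: at line 2 remove [juq,gdvjz,gcx] add [whevo] -> 12 lines: ewu uef xklmm whevo mgdi qnd qvpr hixl brqr oir snfsn gzk
Hunk 2: at line 5 remove [qnd] add [vaufx,snln] -> 13 lines: ewu uef xklmm whevo mgdi vaufx snln qvpr hixl brqr oir snfsn gzk
Hunk 3: at line 5 remove [snln] add [lqakp,gdray,fkx] -> 15 lines: ewu uef xklmm whevo mgdi vaufx lqakp gdray fkx qvpr hixl brqr oir snfsn gzk
Hunk 4: at line 6 remove [gdray,fkx] add [gsnz,zybu,slcsy] -> 16 lines: ewu uef xklmm whevo mgdi vaufx lqakp gsnz zybu slcsy qvpr hixl brqr oir snfsn gzk
Hunk 5: at line 2 remove [whevo,mgdi] add [aycxe,glr,reg] -> 17 lines: ewu uef xklmm aycxe glr reg vaufx lqakp gsnz zybu slcsy qvpr hixl brqr oir snfsn gzk
Final line 5: glr

Answer: glr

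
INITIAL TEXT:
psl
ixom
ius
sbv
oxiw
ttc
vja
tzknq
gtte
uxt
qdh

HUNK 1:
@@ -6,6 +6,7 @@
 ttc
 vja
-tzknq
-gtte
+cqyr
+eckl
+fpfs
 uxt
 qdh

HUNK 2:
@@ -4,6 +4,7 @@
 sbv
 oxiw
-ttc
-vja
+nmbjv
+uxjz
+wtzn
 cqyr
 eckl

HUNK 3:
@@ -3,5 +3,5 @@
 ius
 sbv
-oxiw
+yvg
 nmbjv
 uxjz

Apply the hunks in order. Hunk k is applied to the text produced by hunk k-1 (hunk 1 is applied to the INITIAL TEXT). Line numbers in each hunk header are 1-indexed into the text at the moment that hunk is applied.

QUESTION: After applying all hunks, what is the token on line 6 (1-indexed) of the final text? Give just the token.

Answer: nmbjv

Derivation:
Hunk 1: at line 6 remove [tzknq,gtte] add [cqyr,eckl,fpfs] -> 12 lines: psl ixom ius sbv oxiw ttc vja cqyr eckl fpfs uxt qdh
Hunk 2: at line 4 remove [ttc,vja] add [nmbjv,uxjz,wtzn] -> 13 lines: psl ixom ius sbv oxiw nmbjv uxjz wtzn cqyr eckl fpfs uxt qdh
Hunk 3: at line 3 remove [oxiw] add [yvg] -> 13 lines: psl ixom ius sbv yvg nmbjv uxjz wtzn cqyr eckl fpfs uxt qdh
Final line 6: nmbjv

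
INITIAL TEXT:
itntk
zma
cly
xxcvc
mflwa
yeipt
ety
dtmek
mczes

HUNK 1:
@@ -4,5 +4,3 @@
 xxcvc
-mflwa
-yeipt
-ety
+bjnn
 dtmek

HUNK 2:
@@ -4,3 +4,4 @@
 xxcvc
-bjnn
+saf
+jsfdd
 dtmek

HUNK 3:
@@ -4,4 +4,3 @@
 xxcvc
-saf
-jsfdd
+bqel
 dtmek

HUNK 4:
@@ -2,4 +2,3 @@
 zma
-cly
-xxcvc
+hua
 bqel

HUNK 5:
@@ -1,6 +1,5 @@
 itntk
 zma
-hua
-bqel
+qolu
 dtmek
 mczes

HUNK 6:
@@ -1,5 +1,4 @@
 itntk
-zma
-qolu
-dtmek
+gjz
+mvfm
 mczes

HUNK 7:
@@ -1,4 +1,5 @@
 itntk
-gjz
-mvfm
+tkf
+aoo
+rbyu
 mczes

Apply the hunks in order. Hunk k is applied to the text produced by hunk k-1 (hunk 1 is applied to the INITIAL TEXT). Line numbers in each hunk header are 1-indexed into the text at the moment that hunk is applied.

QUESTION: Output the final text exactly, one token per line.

Hunk 1: at line 4 remove [mflwa,yeipt,ety] add [bjnn] -> 7 lines: itntk zma cly xxcvc bjnn dtmek mczes
Hunk 2: at line 4 remove [bjnn] add [saf,jsfdd] -> 8 lines: itntk zma cly xxcvc saf jsfdd dtmek mczes
Hunk 3: at line 4 remove [saf,jsfdd] add [bqel] -> 7 lines: itntk zma cly xxcvc bqel dtmek mczes
Hunk 4: at line 2 remove [cly,xxcvc] add [hua] -> 6 lines: itntk zma hua bqel dtmek mczes
Hunk 5: at line 1 remove [hua,bqel] add [qolu] -> 5 lines: itntk zma qolu dtmek mczes
Hunk 6: at line 1 remove [zma,qolu,dtmek] add [gjz,mvfm] -> 4 lines: itntk gjz mvfm mczes
Hunk 7: at line 1 remove [gjz,mvfm] add [tkf,aoo,rbyu] -> 5 lines: itntk tkf aoo rbyu mczes

Answer: itntk
tkf
aoo
rbyu
mczes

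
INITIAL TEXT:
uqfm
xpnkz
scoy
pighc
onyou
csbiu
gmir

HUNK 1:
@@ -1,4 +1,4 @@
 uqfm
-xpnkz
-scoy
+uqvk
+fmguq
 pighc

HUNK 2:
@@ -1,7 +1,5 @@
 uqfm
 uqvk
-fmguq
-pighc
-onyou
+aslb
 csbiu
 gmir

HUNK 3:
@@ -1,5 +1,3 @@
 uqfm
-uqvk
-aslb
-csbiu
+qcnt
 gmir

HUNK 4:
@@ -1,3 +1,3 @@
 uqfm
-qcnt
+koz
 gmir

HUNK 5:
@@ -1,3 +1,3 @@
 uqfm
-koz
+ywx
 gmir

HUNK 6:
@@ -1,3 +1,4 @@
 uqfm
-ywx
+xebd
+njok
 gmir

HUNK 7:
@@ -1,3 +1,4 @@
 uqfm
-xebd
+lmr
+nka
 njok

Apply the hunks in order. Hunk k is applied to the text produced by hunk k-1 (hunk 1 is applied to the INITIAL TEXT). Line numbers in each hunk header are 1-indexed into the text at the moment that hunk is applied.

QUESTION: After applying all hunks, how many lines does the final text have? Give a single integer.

Hunk 1: at line 1 remove [xpnkz,scoy] add [uqvk,fmguq] -> 7 lines: uqfm uqvk fmguq pighc onyou csbiu gmir
Hunk 2: at line 1 remove [fmguq,pighc,onyou] add [aslb] -> 5 lines: uqfm uqvk aslb csbiu gmir
Hunk 3: at line 1 remove [uqvk,aslb,csbiu] add [qcnt] -> 3 lines: uqfm qcnt gmir
Hunk 4: at line 1 remove [qcnt] add [koz] -> 3 lines: uqfm koz gmir
Hunk 5: at line 1 remove [koz] add [ywx] -> 3 lines: uqfm ywx gmir
Hunk 6: at line 1 remove [ywx] add [xebd,njok] -> 4 lines: uqfm xebd njok gmir
Hunk 7: at line 1 remove [xebd] add [lmr,nka] -> 5 lines: uqfm lmr nka njok gmir
Final line count: 5

Answer: 5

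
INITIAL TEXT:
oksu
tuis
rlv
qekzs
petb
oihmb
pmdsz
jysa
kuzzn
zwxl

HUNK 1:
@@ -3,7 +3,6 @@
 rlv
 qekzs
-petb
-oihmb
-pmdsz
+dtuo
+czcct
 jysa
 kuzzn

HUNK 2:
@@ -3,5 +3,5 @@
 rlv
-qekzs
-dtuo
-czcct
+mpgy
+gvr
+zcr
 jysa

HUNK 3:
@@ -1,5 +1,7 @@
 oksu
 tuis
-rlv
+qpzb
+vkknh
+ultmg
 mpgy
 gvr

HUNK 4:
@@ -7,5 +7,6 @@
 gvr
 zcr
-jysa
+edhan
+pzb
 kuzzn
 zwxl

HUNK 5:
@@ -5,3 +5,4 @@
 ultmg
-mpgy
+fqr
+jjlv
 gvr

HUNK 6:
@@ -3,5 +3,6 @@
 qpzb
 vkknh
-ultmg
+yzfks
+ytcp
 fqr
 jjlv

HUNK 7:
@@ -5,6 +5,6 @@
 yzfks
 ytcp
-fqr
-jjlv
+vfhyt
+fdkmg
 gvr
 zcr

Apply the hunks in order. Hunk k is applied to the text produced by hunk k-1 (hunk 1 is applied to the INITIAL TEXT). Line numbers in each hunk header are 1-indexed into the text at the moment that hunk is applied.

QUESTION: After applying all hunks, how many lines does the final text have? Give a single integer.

Answer: 14

Derivation:
Hunk 1: at line 3 remove [petb,oihmb,pmdsz] add [dtuo,czcct] -> 9 lines: oksu tuis rlv qekzs dtuo czcct jysa kuzzn zwxl
Hunk 2: at line 3 remove [qekzs,dtuo,czcct] add [mpgy,gvr,zcr] -> 9 lines: oksu tuis rlv mpgy gvr zcr jysa kuzzn zwxl
Hunk 3: at line 1 remove [rlv] add [qpzb,vkknh,ultmg] -> 11 lines: oksu tuis qpzb vkknh ultmg mpgy gvr zcr jysa kuzzn zwxl
Hunk 4: at line 7 remove [jysa] add [edhan,pzb] -> 12 lines: oksu tuis qpzb vkknh ultmg mpgy gvr zcr edhan pzb kuzzn zwxl
Hunk 5: at line 5 remove [mpgy] add [fqr,jjlv] -> 13 lines: oksu tuis qpzb vkknh ultmg fqr jjlv gvr zcr edhan pzb kuzzn zwxl
Hunk 6: at line 3 remove [ultmg] add [yzfks,ytcp] -> 14 lines: oksu tuis qpzb vkknh yzfks ytcp fqr jjlv gvr zcr edhan pzb kuzzn zwxl
Hunk 7: at line 5 remove [fqr,jjlv] add [vfhyt,fdkmg] -> 14 lines: oksu tuis qpzb vkknh yzfks ytcp vfhyt fdkmg gvr zcr edhan pzb kuzzn zwxl
Final line count: 14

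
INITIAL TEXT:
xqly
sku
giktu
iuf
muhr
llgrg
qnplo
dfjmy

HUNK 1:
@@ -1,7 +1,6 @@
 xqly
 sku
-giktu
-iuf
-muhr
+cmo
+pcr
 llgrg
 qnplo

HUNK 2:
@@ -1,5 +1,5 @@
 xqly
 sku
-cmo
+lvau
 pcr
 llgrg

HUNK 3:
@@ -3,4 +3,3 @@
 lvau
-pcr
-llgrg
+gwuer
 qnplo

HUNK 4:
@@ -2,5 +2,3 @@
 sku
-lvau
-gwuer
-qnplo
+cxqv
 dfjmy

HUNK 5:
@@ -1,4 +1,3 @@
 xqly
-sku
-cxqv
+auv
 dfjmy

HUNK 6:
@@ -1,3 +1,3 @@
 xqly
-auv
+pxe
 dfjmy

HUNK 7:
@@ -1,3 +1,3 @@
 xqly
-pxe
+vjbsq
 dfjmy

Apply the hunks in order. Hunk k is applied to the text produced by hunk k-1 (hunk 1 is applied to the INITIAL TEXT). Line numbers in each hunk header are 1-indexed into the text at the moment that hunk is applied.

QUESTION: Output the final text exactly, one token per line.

Hunk 1: at line 1 remove [giktu,iuf,muhr] add [cmo,pcr] -> 7 lines: xqly sku cmo pcr llgrg qnplo dfjmy
Hunk 2: at line 1 remove [cmo] add [lvau] -> 7 lines: xqly sku lvau pcr llgrg qnplo dfjmy
Hunk 3: at line 3 remove [pcr,llgrg] add [gwuer] -> 6 lines: xqly sku lvau gwuer qnplo dfjmy
Hunk 4: at line 2 remove [lvau,gwuer,qnplo] add [cxqv] -> 4 lines: xqly sku cxqv dfjmy
Hunk 5: at line 1 remove [sku,cxqv] add [auv] -> 3 lines: xqly auv dfjmy
Hunk 6: at line 1 remove [auv] add [pxe] -> 3 lines: xqly pxe dfjmy
Hunk 7: at line 1 remove [pxe] add [vjbsq] -> 3 lines: xqly vjbsq dfjmy

Answer: xqly
vjbsq
dfjmy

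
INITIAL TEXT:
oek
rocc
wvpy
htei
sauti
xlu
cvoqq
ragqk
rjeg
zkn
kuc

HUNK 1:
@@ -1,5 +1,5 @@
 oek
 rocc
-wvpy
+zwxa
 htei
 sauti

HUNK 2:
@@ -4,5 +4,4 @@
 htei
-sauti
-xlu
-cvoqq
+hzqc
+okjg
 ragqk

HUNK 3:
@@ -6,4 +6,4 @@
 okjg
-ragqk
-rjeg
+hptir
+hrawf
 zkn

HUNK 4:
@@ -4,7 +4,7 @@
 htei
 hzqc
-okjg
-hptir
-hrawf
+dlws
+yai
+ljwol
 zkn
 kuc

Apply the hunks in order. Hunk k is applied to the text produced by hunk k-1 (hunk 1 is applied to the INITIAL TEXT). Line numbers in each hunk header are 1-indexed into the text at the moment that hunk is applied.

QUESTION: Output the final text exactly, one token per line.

Answer: oek
rocc
zwxa
htei
hzqc
dlws
yai
ljwol
zkn
kuc

Derivation:
Hunk 1: at line 1 remove [wvpy] add [zwxa] -> 11 lines: oek rocc zwxa htei sauti xlu cvoqq ragqk rjeg zkn kuc
Hunk 2: at line 4 remove [sauti,xlu,cvoqq] add [hzqc,okjg] -> 10 lines: oek rocc zwxa htei hzqc okjg ragqk rjeg zkn kuc
Hunk 3: at line 6 remove [ragqk,rjeg] add [hptir,hrawf] -> 10 lines: oek rocc zwxa htei hzqc okjg hptir hrawf zkn kuc
Hunk 4: at line 4 remove [okjg,hptir,hrawf] add [dlws,yai,ljwol] -> 10 lines: oek rocc zwxa htei hzqc dlws yai ljwol zkn kuc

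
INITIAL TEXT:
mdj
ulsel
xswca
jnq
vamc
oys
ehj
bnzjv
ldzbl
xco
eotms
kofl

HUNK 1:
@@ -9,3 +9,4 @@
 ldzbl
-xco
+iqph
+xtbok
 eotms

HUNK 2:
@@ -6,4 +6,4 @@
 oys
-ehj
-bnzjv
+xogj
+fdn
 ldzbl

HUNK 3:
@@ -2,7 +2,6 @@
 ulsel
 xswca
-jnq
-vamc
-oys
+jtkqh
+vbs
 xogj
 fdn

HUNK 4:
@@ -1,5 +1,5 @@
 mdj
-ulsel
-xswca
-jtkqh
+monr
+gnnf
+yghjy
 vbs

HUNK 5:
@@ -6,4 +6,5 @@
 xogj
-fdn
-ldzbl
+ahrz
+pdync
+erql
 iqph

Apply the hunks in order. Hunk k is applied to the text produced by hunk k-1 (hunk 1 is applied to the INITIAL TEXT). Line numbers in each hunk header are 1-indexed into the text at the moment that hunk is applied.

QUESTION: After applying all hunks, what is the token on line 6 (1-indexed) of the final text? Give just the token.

Hunk 1: at line 9 remove [xco] add [iqph,xtbok] -> 13 lines: mdj ulsel xswca jnq vamc oys ehj bnzjv ldzbl iqph xtbok eotms kofl
Hunk 2: at line 6 remove [ehj,bnzjv] add [xogj,fdn] -> 13 lines: mdj ulsel xswca jnq vamc oys xogj fdn ldzbl iqph xtbok eotms kofl
Hunk 3: at line 2 remove [jnq,vamc,oys] add [jtkqh,vbs] -> 12 lines: mdj ulsel xswca jtkqh vbs xogj fdn ldzbl iqph xtbok eotms kofl
Hunk 4: at line 1 remove [ulsel,xswca,jtkqh] add [monr,gnnf,yghjy] -> 12 lines: mdj monr gnnf yghjy vbs xogj fdn ldzbl iqph xtbok eotms kofl
Hunk 5: at line 6 remove [fdn,ldzbl] add [ahrz,pdync,erql] -> 13 lines: mdj monr gnnf yghjy vbs xogj ahrz pdync erql iqph xtbok eotms kofl
Final line 6: xogj

Answer: xogj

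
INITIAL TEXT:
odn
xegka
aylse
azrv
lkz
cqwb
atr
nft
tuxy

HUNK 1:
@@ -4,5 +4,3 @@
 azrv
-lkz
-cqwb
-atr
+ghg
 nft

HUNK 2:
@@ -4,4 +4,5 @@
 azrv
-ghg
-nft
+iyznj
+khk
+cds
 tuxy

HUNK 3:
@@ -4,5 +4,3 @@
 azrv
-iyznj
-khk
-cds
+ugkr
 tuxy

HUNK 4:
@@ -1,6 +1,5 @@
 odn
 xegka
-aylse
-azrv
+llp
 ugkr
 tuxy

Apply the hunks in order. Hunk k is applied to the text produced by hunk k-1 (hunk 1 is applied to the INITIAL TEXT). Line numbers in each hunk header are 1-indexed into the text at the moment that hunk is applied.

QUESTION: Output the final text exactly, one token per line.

Answer: odn
xegka
llp
ugkr
tuxy

Derivation:
Hunk 1: at line 4 remove [lkz,cqwb,atr] add [ghg] -> 7 lines: odn xegka aylse azrv ghg nft tuxy
Hunk 2: at line 4 remove [ghg,nft] add [iyznj,khk,cds] -> 8 lines: odn xegka aylse azrv iyznj khk cds tuxy
Hunk 3: at line 4 remove [iyznj,khk,cds] add [ugkr] -> 6 lines: odn xegka aylse azrv ugkr tuxy
Hunk 4: at line 1 remove [aylse,azrv] add [llp] -> 5 lines: odn xegka llp ugkr tuxy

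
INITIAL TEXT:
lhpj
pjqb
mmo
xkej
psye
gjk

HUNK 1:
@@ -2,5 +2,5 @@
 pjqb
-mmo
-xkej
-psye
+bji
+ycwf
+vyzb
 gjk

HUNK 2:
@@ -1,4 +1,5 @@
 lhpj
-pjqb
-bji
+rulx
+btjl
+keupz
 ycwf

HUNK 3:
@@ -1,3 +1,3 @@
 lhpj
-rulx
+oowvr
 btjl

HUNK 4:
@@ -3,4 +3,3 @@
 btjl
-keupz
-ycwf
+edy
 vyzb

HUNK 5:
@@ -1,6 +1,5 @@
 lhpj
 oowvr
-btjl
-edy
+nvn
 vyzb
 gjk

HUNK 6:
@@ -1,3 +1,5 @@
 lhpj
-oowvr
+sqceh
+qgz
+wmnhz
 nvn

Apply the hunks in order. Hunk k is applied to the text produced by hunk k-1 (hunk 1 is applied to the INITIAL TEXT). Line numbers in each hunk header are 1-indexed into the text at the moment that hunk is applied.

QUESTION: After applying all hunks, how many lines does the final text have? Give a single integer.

Hunk 1: at line 2 remove [mmo,xkej,psye] add [bji,ycwf,vyzb] -> 6 lines: lhpj pjqb bji ycwf vyzb gjk
Hunk 2: at line 1 remove [pjqb,bji] add [rulx,btjl,keupz] -> 7 lines: lhpj rulx btjl keupz ycwf vyzb gjk
Hunk 3: at line 1 remove [rulx] add [oowvr] -> 7 lines: lhpj oowvr btjl keupz ycwf vyzb gjk
Hunk 4: at line 3 remove [keupz,ycwf] add [edy] -> 6 lines: lhpj oowvr btjl edy vyzb gjk
Hunk 5: at line 1 remove [btjl,edy] add [nvn] -> 5 lines: lhpj oowvr nvn vyzb gjk
Hunk 6: at line 1 remove [oowvr] add [sqceh,qgz,wmnhz] -> 7 lines: lhpj sqceh qgz wmnhz nvn vyzb gjk
Final line count: 7

Answer: 7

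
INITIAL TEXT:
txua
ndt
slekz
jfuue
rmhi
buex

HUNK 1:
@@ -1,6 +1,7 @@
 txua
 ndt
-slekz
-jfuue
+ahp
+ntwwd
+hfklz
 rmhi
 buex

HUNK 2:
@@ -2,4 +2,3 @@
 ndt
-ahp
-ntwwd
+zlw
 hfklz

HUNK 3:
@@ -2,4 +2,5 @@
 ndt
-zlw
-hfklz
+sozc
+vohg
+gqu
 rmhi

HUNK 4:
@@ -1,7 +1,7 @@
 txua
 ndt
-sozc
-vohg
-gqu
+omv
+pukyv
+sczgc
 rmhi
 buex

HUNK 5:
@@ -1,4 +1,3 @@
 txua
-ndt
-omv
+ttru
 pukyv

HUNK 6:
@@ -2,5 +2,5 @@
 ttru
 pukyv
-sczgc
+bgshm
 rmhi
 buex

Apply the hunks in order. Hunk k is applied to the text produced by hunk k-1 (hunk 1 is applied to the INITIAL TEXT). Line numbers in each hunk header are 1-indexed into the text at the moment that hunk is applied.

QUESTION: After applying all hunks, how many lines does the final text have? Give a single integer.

Hunk 1: at line 1 remove [slekz,jfuue] add [ahp,ntwwd,hfklz] -> 7 lines: txua ndt ahp ntwwd hfklz rmhi buex
Hunk 2: at line 2 remove [ahp,ntwwd] add [zlw] -> 6 lines: txua ndt zlw hfklz rmhi buex
Hunk 3: at line 2 remove [zlw,hfklz] add [sozc,vohg,gqu] -> 7 lines: txua ndt sozc vohg gqu rmhi buex
Hunk 4: at line 1 remove [sozc,vohg,gqu] add [omv,pukyv,sczgc] -> 7 lines: txua ndt omv pukyv sczgc rmhi buex
Hunk 5: at line 1 remove [ndt,omv] add [ttru] -> 6 lines: txua ttru pukyv sczgc rmhi buex
Hunk 6: at line 2 remove [sczgc] add [bgshm] -> 6 lines: txua ttru pukyv bgshm rmhi buex
Final line count: 6

Answer: 6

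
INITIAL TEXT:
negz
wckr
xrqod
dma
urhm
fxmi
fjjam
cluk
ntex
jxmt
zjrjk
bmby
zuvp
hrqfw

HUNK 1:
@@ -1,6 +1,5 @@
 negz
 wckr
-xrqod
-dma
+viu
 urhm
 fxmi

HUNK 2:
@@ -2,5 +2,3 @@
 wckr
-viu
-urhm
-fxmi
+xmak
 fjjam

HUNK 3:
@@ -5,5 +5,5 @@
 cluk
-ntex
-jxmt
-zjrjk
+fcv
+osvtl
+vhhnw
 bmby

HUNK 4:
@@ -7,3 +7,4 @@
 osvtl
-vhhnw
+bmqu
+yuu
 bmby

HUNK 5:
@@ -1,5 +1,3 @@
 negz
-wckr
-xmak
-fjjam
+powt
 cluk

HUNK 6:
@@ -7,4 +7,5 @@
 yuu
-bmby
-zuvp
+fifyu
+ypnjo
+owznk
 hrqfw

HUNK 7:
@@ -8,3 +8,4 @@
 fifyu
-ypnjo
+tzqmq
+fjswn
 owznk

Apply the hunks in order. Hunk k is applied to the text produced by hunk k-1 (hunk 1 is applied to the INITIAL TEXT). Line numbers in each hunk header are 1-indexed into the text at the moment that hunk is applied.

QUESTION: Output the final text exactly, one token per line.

Answer: negz
powt
cluk
fcv
osvtl
bmqu
yuu
fifyu
tzqmq
fjswn
owznk
hrqfw

Derivation:
Hunk 1: at line 1 remove [xrqod,dma] add [viu] -> 13 lines: negz wckr viu urhm fxmi fjjam cluk ntex jxmt zjrjk bmby zuvp hrqfw
Hunk 2: at line 2 remove [viu,urhm,fxmi] add [xmak] -> 11 lines: negz wckr xmak fjjam cluk ntex jxmt zjrjk bmby zuvp hrqfw
Hunk 3: at line 5 remove [ntex,jxmt,zjrjk] add [fcv,osvtl,vhhnw] -> 11 lines: negz wckr xmak fjjam cluk fcv osvtl vhhnw bmby zuvp hrqfw
Hunk 4: at line 7 remove [vhhnw] add [bmqu,yuu] -> 12 lines: negz wckr xmak fjjam cluk fcv osvtl bmqu yuu bmby zuvp hrqfw
Hunk 5: at line 1 remove [wckr,xmak,fjjam] add [powt] -> 10 lines: negz powt cluk fcv osvtl bmqu yuu bmby zuvp hrqfw
Hunk 6: at line 7 remove [bmby,zuvp] add [fifyu,ypnjo,owznk] -> 11 lines: negz powt cluk fcv osvtl bmqu yuu fifyu ypnjo owznk hrqfw
Hunk 7: at line 8 remove [ypnjo] add [tzqmq,fjswn] -> 12 lines: negz powt cluk fcv osvtl bmqu yuu fifyu tzqmq fjswn owznk hrqfw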